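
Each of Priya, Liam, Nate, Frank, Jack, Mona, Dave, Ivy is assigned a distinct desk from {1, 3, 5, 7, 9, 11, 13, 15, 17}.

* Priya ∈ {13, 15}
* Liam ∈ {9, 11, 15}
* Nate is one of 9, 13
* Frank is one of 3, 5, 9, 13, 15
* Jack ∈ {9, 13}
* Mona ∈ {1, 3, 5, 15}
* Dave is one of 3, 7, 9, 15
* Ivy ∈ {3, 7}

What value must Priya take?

The 8 variables draw from only 8 values {1, 3, 5, 7, 9, 11, 13, 15}, so each is used; only Mona can be 1, hence Mona = 1.
The 7 still-open variables together cover exactly {3, 5, 7, 9, 11, 13, 15} — 7 values for 7 variables — and 5 appears only in Frank's list, so Frank = 5.
The 6 still-open variables together cover exactly {3, 7, 9, 11, 13, 15} — 6 values for 6 variables — and 11 appears only in Liam's list, so Liam = 11.
The 2 variables Nate and Jack are confined to {9, 13}, which locks those values in; drop them from Priya, Dave.
So Priya = 15.

15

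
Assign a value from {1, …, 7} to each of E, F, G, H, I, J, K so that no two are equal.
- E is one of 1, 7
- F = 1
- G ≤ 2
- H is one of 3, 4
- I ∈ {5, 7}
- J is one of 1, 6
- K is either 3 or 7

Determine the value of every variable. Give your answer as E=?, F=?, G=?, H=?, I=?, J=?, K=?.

E=7, F=1, G=2, H=4, I=5, J=6, K=3

F has just one choice, so F = 1. Eliminate 1 elsewhere: E, G, J.
That leaves G = 2.
That leaves J = 6.
E's domain is down to {7}, so E = 7. So I, K can't be 7.
I must be 5 (only option left).
K's domain is down to {3}, so K = 3. Remove 3 from H.
H's domain is down to {4}, so H = 4.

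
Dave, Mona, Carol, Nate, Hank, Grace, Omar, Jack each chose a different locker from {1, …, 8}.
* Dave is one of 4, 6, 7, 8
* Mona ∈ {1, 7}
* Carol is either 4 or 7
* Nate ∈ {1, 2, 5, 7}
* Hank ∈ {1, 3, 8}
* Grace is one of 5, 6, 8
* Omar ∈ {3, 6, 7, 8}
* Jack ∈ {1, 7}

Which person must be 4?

Carol

Among the 8 variables, 2 fits only Nate (and all 8 values in {1, 2, 3, 4, 5, 6, 7, 8} must be used), so Nate = 2.
Among the 7 still-open variables, 5 fits only Grace (and all 7 values in {1, 3, 4, 5, 6, 7, 8} must be used), so Grace = 5.
Mona and Jack between them cover only {1, 7} — a naked pair. Remove those values from Dave, Carol, Hank, Omar.
So 4 goes to Carol.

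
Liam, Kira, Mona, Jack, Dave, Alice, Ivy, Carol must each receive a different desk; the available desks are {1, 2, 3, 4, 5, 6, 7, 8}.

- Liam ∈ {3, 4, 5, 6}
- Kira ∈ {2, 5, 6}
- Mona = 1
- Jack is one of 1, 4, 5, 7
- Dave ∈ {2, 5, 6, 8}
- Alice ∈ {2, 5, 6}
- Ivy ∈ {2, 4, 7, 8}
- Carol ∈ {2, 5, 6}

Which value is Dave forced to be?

8

Mona has just one choice, so Mona = 1. Remove 1 from Jack.
The 7 still-open variables draw from only 7 values {2, 3, 4, 5, 6, 7, 8}, so each is used; only Liam can be 3, hence Liam = 3.
Kira, Alice, Carol between them cover only {2, 5, 6} — a naked triple. Remove those values from Jack, Dave, Ivy.
So Dave = 8.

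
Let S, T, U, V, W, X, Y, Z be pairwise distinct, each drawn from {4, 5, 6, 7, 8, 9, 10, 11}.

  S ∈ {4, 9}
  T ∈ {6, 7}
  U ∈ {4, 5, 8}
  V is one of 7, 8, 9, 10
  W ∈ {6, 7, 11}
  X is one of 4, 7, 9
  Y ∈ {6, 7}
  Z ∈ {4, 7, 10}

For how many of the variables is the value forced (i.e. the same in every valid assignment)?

Among the 8 variables, 5 fits only U (and all 8 values in {4, 5, 6, 7, 8, 9, 10, 11} must be used), so U = 5.
The 7 still-open variables together cover exactly {4, 6, 7, 8, 9, 10, 11} — 7 values for 7 variables — and 8 appears only in V's list, so V = 8.
The 6 still-open variables draw from only 6 values {4, 6, 7, 9, 10, 11}, so each is used; only Z can be 10, hence Z = 10.
Among the 5 still-open variables, 11 fits only W (and all 5 values in {4, 6, 7, 9, 11} must be used), so W = 11.
The 2 variables T and Y are confined to {6, 7}, which locks those values in; drop them from X.
Determined: U=5, V=8, W=11, Z=10. The other variables each still have more than one consistent value. That makes 4.

4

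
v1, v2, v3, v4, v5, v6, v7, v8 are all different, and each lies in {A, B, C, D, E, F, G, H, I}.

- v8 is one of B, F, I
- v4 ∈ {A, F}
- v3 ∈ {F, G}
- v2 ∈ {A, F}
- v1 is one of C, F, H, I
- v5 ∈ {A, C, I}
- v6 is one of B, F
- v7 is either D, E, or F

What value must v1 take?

The 2 variables v2 and v4 are confined to {A, F}, which locks those values in; drop them from v1, v3, v5, v6, v7, v8.
v3's domain is down to {G}, so v3 = G.
That leaves v6 = B. Strike B from v8.
v8 must be I (only option left). Remove I from v1, v5.
v5 has just one choice, so v5 = C. Eliminate C elsewhere: v1.
So v1 = H.

H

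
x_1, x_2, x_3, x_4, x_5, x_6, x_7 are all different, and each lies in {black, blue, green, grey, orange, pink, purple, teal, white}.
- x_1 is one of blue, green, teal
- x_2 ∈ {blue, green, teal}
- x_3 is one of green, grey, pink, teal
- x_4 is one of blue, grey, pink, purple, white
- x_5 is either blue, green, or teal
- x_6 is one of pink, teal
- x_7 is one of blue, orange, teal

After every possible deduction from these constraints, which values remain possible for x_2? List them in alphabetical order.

x_1, x_2, x_5 share exactly the 3 values {blue, green, teal}; by pigeonhole those values go to them, so strike blue, green, teal from x_3, x_4, x_6, x_7.
That leaves x_6 = pink. So x_3, x_4 can't be pink.
x_7 must be orange (only option left).
x_3 must be grey (only option left). Eliminate grey elsewhere: x_4.
No further eliminations apply; x_2 can still be any of blue, green, teal.

blue, green, teal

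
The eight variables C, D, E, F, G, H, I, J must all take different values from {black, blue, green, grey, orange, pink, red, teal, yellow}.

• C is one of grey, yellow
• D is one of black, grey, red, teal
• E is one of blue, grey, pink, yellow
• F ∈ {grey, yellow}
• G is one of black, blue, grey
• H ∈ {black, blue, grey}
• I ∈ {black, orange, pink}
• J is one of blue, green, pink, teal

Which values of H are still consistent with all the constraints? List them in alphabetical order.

The 2 variables C and F are confined to {grey, yellow}, which locks those values in; drop them from D, E, G, H.
G and H share exactly the 2 values {black, blue}; by pigeonhole those values go to them, so strike black, blue from D, E, I, J.
That leaves E = pink. Remove pink from I, J.
I has just one choice, so I = orange.
No further eliminations apply; H can still be any of black, blue.

black, blue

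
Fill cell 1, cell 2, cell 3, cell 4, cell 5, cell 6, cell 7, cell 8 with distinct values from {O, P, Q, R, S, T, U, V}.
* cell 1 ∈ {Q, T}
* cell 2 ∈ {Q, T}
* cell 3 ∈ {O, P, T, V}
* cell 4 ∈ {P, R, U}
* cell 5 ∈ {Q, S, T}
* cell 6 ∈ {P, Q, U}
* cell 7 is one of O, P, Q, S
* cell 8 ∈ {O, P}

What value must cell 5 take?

Among the 8 variables, R fits only cell 4 (and all 8 values in {O, P, Q, R, S, T, U, V} must be used), so cell 4 = R.
The 7 still-open variables draw from only 7 values {O, P, Q, S, T, U, V}, so each is used; only cell 6 can be U, hence cell 6 = U.
The 6 still-open variables draw from only 6 values {O, P, Q, S, T, V}, so each is used; only cell 3 can be V, hence cell 3 = V.
cell 1 and cell 2 between them cover only {Q, T} — a naked pair. Remove those values from cell 5, cell 7.
So cell 5 = S.

S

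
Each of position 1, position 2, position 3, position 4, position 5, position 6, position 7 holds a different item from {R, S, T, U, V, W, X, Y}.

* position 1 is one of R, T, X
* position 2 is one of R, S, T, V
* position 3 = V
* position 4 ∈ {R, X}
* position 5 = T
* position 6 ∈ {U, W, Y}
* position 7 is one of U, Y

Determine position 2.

position 3 has just one choice, so position 3 = V. Remove V from position 2.
That leaves position 5 = T. Eliminate T elsewhere: position 1, position 2.
The 2 variables position 1 and position 4 are confined to {R, X}, which locks those values in; drop them from position 2.
So position 2 = S.

S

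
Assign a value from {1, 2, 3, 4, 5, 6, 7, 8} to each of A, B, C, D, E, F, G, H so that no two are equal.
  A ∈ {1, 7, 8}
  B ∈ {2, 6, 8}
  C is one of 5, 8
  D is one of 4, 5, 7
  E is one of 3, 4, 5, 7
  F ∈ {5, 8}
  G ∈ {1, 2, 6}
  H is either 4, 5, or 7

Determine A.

1

The 8 variables together cover exactly {1, 2, 3, 4, 5, 6, 7, 8} — 8 values for 8 variables — and 3 appears only in E's list, so E = 3.
C and F between them cover only {5, 8} — a naked pair. Remove those values from A, B, D, H.
D and H share exactly the 2 values {4, 7}; by pigeonhole those values go to them, so strike 4, 7 from A.
So A = 1.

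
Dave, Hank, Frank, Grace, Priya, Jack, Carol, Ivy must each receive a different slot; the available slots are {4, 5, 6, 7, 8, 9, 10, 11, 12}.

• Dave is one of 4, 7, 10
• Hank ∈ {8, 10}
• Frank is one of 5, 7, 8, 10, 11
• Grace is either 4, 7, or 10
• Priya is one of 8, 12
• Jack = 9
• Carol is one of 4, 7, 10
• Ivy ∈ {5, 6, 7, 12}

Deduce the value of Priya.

Jack's domain is down to {9}, so Jack = 9.
Dave, Grace, Carol share exactly the 3 values {4, 7, 10}; by pigeonhole those values go to them, so strike 4, 7, 10 from Hank, Frank, Ivy.
Hank's domain is down to {8}, so Hank = 8. Remove 8 from Frank, Priya.
So Priya = 12.

12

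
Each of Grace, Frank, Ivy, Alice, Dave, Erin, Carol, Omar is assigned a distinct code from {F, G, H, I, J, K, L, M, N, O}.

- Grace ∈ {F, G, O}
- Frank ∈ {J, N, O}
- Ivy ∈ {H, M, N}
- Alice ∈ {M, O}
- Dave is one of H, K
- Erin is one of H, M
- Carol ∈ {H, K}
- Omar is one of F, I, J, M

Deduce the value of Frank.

J

Dave and Carol between them cover only {H, K} — a naked pair. Remove those values from Ivy, Erin.
Erin has just one choice, so Erin = M. Strike M from Ivy, Alice, Omar.
That leaves Ivy = N. Remove N from Frank.
Alice's domain is down to {O}, so Alice = O. Remove O from Grace, Frank.
So Frank = J.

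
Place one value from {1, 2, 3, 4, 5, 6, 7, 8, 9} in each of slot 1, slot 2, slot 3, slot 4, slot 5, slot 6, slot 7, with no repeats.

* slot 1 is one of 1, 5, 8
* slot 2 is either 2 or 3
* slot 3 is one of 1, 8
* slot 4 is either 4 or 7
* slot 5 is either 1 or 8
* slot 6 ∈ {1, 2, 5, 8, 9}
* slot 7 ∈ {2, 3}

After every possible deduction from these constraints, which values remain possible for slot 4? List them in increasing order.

slot 2 and slot 7 between them cover only {2, 3} — a naked pair. Remove those values from slot 6.
slot 3 and slot 5 between them cover only {1, 8} — a naked pair. Remove those values from slot 1, slot 6.
slot 1 has just one choice, so slot 1 = 5. Eliminate 5 elsewhere: slot 6.
That leaves slot 6 = 9.
No further eliminations apply; slot 4 can still be any of 4, 7.

4, 7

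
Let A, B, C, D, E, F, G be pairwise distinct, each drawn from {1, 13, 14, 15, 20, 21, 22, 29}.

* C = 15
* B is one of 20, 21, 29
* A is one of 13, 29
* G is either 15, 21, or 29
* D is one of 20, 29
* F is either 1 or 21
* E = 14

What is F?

C has just one choice, so C = 15. Remove 15 from G.
That leaves E = 14.
Among the 5 still-open variables, 1 fits only F (and all 5 values in {1, 13, 20, 21, 29} must be used), so F = 1.

1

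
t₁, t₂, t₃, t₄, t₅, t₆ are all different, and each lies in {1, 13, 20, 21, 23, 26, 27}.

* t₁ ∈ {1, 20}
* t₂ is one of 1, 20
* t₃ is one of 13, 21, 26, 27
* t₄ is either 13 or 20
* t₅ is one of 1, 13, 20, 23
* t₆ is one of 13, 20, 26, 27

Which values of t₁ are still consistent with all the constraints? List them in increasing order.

1, 20

t₁ and t₂ share exactly the 2 values {1, 20}; by pigeonhole those values go to them, so strike 1, 20 from t₄, t₅, t₆.
t₄'s domain is down to {13}, so t₄ = 13. Eliminate 13 elsewhere: t₃, t₅, t₆.
t₅ has just one choice, so t₅ = 23.
No further eliminations apply; t₁ can still be any of 1, 20.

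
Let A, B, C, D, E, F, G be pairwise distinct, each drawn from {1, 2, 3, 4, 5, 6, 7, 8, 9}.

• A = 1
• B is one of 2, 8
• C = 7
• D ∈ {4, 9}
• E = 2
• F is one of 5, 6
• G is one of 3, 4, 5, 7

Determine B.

8

A has just one choice, so A = 1.
C has just one choice, so C = 7. So G can't be 7.
E's domain is down to {2}, so E = 2. Strike 2 from B.
So B = 8.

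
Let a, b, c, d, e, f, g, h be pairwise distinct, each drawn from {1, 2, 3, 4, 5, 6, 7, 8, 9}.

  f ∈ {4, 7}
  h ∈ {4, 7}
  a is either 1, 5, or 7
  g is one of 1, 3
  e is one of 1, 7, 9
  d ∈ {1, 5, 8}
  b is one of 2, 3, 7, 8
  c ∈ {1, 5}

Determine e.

9

The 8 variables together cover exactly {1, 2, 3, 4, 5, 7, 8, 9} — 8 values for 8 variables — and 2 appears only in b's list, so b = 2.
The 7 still-open variables together cover exactly {1, 3, 4, 5, 7, 8, 9} — 7 values for 7 variables — and 3 appears only in g's list, so g = 3.
The 6 still-open variables draw from only 6 values {1, 4, 5, 7, 8, 9}, so each is used; only d can be 8, hence d = 8.
Among the 5 still-open variables, 9 fits only e (and all 5 values in {1, 4, 5, 7, 9} must be used), so e = 9.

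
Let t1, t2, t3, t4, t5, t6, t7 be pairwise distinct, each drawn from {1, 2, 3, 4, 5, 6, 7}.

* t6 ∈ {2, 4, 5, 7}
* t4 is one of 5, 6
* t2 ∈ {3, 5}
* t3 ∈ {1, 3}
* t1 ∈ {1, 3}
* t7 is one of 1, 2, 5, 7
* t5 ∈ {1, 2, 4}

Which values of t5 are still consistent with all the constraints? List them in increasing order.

2, 4

Among the 7 variables, 6 fits only t4 (and all 7 values in {1, 2, 3, 4, 5, 6, 7} must be used), so t4 = 6.
The 2 variables t1 and t3 are confined to {1, 3}, which locks those values in; drop them from t2, t5, t7.
t2 has just one choice, so t2 = 5. Strike 5 from t6, t7.
No further eliminations apply; t5 can still be any of 2, 4.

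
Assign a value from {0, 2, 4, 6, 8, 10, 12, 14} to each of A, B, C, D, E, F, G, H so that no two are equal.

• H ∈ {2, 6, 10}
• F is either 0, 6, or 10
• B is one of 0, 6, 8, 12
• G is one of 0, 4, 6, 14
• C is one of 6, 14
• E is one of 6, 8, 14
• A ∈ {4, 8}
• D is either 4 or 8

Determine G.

The 8 variables together cover exactly {0, 2, 4, 6, 8, 10, 12, 14} — 8 values for 8 variables — and 2 appears only in H's list, so H = 2.
The 7 still-open variables together cover exactly {0, 4, 6, 8, 10, 12, 14} — 7 values for 7 variables — and 10 appears only in F's list, so F = 10.
The 6 still-open variables draw from only 6 values {0, 4, 6, 8, 12, 14}, so each is used; only B can be 12, hence B = 12.
The 5 still-open variables together cover exactly {0, 4, 6, 8, 14} — 5 values for 5 variables — and 0 appears only in G's list, so G = 0.

0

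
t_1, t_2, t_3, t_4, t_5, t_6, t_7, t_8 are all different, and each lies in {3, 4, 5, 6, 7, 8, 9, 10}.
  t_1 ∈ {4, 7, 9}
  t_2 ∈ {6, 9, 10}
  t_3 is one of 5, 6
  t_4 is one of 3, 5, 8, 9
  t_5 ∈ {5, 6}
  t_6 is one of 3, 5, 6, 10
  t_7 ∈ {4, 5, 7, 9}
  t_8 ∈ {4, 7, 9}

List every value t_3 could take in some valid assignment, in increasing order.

The 8 variables together cover exactly {3, 4, 5, 6, 7, 8, 9, 10} — 8 values for 8 variables — and 8 appears only in t_4's list, so t_4 = 8.
The 7 still-open variables draw from only 7 values {3, 4, 5, 6, 7, 9, 10}, so each is used; only t_6 can be 3, hence t_6 = 3.
Among the 6 still-open variables, 10 fits only t_2 (and all 6 values in {4, 5, 6, 7, 9, 10} must be used), so t_2 = 10.
t_3 and t_5 share exactly the 2 values {5, 6}; by pigeonhole those values go to them, so strike 5, 6 from t_7.
No further eliminations apply; t_3 can still be any of 5, 6.

5, 6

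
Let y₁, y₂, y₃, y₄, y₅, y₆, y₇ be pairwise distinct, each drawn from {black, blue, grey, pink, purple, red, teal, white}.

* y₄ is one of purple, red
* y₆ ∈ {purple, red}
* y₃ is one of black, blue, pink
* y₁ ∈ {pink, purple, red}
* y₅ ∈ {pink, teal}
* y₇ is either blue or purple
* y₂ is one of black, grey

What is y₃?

black

The 7 variables draw from only 7 values {black, blue, grey, pink, purple, red, teal}, so each is used; only y₂ can be grey, hence y₂ = grey.
Among the 6 still-open variables, black fits only y₃ (and all 6 values in {black, blue, pink, purple, red, teal} must be used), so y₃ = black.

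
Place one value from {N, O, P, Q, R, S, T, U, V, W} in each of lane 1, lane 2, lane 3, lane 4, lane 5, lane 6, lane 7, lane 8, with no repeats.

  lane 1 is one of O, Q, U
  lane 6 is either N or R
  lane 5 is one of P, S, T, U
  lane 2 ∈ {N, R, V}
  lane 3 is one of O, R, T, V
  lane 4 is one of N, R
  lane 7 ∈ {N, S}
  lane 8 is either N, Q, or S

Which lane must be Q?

The 2 variables lane 4 and lane 6 are confined to {N, R}, which locks those values in; drop them from lane 2, lane 3, lane 7, lane 8.
lane 2 must be V (only option left). Remove V from lane 3.
lane 7's domain is down to {S}, so lane 7 = S. Remove S from lane 5, lane 8.
So Q goes to lane 8.

lane 8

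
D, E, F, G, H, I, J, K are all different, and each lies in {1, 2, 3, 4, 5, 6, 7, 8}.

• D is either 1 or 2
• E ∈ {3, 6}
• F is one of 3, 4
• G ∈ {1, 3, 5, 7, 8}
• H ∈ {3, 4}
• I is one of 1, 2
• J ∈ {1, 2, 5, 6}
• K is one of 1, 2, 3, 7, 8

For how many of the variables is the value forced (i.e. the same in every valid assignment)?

D and I between them cover only {1, 2} — a naked pair. Remove those values from G, J, K.
The 2 variables F and H are confined to {3, 4}, which locks those values in; drop them from E, G, K.
E's domain is down to {6}, so E = 6. Remove 6 from J.
That leaves J = 5. Eliminate 5 elsewhere: G.
Determined: E=6, J=5. The other variables each still have more than one consistent value. That makes 2.

2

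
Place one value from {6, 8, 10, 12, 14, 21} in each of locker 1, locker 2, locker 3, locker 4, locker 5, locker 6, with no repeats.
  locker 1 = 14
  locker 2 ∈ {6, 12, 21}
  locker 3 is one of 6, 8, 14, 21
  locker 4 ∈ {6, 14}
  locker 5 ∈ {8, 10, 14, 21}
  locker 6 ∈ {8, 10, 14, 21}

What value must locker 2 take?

locker 1 must be 14 (only option left). Strike 14 from locker 3, locker 4, locker 5, locker 6.
That leaves locker 4 = 6. So locker 2, locker 3 can't be 6.
Among the 4 still-open variables, 12 fits only locker 2 (and all 4 values in {8, 10, 12, 21} must be used), so locker 2 = 12.

12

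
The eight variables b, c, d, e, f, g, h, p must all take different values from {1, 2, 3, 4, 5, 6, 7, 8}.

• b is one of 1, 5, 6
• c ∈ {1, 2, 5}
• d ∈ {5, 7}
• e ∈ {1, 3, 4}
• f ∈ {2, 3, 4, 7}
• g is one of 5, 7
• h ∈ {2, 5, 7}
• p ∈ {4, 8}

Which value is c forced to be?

The 8 variables together cover exactly {1, 2, 3, 4, 5, 6, 7, 8} — 8 values for 8 variables — and 6 appears only in b's list, so b = 6.
The 7 still-open variables together cover exactly {1, 2, 3, 4, 5, 7, 8} — 7 values for 7 variables — and 8 appears only in p's list, so p = 8.
The 2 variables d and g are confined to {5, 7}, which locks those values in; drop them from c, f, h.
That leaves h = 2. Eliminate 2 elsewhere: c, f.
So c = 1.

1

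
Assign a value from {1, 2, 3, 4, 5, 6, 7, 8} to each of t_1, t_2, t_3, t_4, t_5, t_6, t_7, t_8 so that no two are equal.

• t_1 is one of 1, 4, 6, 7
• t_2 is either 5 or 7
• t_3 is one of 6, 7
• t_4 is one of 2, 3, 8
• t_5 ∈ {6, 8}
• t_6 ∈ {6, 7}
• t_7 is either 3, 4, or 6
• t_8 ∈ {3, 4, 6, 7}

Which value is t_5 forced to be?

The 8 variables draw from only 8 values {1, 2, 3, 4, 5, 6, 7, 8}, so each is used; only t_1 can be 1, hence t_1 = 1.
The 7 still-open variables draw from only 7 values {2, 3, 4, 5, 6, 7, 8}, so each is used; only t_4 can be 2, hence t_4 = 2.
The 6 still-open variables together cover exactly {3, 4, 5, 6, 7, 8} — 6 values for 6 variables — and 5 appears only in t_2's list, so t_2 = 5.
The 5 still-open variables draw from only 5 values {3, 4, 6, 7, 8}, so each is used; only t_5 can be 8, hence t_5 = 8.

8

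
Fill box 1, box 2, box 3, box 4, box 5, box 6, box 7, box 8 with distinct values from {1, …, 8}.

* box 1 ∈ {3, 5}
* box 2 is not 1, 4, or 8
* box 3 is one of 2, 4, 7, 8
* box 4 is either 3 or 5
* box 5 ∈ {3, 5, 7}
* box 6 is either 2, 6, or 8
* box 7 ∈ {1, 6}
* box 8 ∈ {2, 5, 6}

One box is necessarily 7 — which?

box 5

The 8 variables together cover exactly {1, 2, 3, 4, 5, 6, 7, 8} — 8 values for 8 variables — and 1 appears only in box 7's list, so box 7 = 1.
Among the 7 still-open variables, 4 fits only box 3 (and all 7 values in {2, 3, 4, 5, 6, 7, 8} must be used), so box 3 = 4.
The 6 still-open variables together cover exactly {2, 3, 5, 6, 7, 8} — 6 values for 6 variables — and 8 appears only in box 6's list, so box 6 = 8.
The 2 variables box 1 and box 4 are confined to {3, 5}, which locks those values in; drop them from box 2, box 5, box 8.
So 7 goes to box 5.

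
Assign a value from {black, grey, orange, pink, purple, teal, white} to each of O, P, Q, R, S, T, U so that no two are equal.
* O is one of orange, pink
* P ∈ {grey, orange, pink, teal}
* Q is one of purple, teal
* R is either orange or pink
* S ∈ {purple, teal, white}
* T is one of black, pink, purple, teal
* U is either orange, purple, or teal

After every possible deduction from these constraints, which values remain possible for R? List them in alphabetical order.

orange, pink

The 7 variables draw from only 7 values {black, grey, orange, pink, purple, teal, white}, so each is used; only T can be black, hence T = black.
The 6 still-open variables together cover exactly {grey, orange, pink, purple, teal, white} — 6 values for 6 variables — and grey appears only in P's list, so P = grey.
Among the 5 still-open variables, white fits only S (and all 5 values in {orange, pink, purple, teal, white} must be used), so S = white.
The 2 variables O and R are confined to {orange, pink}, which locks those values in; drop them from U.
No further eliminations apply; R can still be any of orange, pink.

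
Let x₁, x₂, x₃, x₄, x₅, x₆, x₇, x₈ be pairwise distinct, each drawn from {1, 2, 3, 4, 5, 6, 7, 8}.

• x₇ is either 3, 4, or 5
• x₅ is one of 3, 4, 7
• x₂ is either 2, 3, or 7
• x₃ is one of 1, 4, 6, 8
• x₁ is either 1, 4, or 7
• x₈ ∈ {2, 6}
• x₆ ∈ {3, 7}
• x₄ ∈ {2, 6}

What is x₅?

The 8 variables draw from only 8 values {1, 2, 3, 4, 5, 6, 7, 8}, so each is used; only x₇ can be 5, hence x₇ = 5.
Among the 7 still-open variables, 8 fits only x₃ (and all 7 values in {1, 2, 3, 4, 6, 7, 8} must be used), so x₃ = 8.
Among the 6 still-open variables, 1 fits only x₁ (and all 6 values in {1, 2, 3, 4, 6, 7} must be used), so x₁ = 1.
The 5 still-open variables draw from only 5 values {2, 3, 4, 6, 7}, so each is used; only x₅ can be 4, hence x₅ = 4.

4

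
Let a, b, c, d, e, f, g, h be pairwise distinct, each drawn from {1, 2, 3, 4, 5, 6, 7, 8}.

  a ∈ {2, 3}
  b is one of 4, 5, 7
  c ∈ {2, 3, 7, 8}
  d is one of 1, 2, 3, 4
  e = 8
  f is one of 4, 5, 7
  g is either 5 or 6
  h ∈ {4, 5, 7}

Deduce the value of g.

6

e must be 8 (only option left). Remove 8 from c.
Among the 7 still-open variables, 1 fits only d (and all 7 values in {1, 2, 3, 4, 5, 6, 7} must be used), so d = 1.
The 6 still-open variables together cover exactly {2, 3, 4, 5, 6, 7} — 6 values for 6 variables — and 6 appears only in g's list, so g = 6.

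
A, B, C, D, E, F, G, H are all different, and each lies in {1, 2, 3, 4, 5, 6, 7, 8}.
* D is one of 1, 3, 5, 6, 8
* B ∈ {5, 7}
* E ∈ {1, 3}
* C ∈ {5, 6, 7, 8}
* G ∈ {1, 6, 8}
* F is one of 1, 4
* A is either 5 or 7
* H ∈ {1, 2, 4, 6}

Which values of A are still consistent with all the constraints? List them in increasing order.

The 8 variables together cover exactly {1, 2, 3, 4, 5, 6, 7, 8} — 8 values for 8 variables — and 2 appears only in H's list, so H = 2.
The 7 still-open variables draw from only 7 values {1, 3, 4, 5, 6, 7, 8}, so each is used; only F can be 4, hence F = 4.
The 2 variables A and B are confined to {5, 7}, which locks those values in; drop them from C, D.
No further eliminations apply; A can still be any of 5, 7.

5, 7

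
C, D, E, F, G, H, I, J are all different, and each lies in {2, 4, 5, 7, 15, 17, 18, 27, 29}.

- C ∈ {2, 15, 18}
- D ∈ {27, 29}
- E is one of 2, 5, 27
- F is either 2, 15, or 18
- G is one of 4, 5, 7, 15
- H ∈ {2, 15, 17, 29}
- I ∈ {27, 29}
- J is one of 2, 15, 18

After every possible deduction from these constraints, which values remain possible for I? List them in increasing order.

27, 29

D and I share exactly the 2 values {27, 29}; by pigeonhole those values go to them, so strike 27, 29 from E, H.
The 3 variables C, F, J are confined to {2, 15, 18}, which locks those values in; drop them from E, G, H.
E must be 5 (only option left). Strike 5 from G.
That leaves H = 17.
No further eliminations apply; I can still be any of 27, 29.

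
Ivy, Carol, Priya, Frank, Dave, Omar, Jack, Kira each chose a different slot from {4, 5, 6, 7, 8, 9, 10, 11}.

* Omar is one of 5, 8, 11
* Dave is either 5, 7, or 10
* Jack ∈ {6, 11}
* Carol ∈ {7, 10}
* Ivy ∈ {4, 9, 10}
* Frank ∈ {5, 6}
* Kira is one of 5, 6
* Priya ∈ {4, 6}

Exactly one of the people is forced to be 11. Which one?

Among the 8 variables, 8 fits only Omar (and all 8 values in {4, 5, 6, 7, 8, 9, 10, 11} must be used), so Omar = 8.
The 7 still-open variables draw from only 7 values {4, 5, 6, 7, 9, 10, 11}, so each is used; only Ivy can be 9, hence Ivy = 9.
The 6 still-open variables together cover exactly {4, 5, 6, 7, 10, 11} — 6 values for 6 variables — and 4 appears only in Priya's list, so Priya = 4.
Among the 5 still-open variables, 11 fits only Jack (and all 5 values in {5, 6, 7, 10, 11} must be used), so Jack = 11.

Jack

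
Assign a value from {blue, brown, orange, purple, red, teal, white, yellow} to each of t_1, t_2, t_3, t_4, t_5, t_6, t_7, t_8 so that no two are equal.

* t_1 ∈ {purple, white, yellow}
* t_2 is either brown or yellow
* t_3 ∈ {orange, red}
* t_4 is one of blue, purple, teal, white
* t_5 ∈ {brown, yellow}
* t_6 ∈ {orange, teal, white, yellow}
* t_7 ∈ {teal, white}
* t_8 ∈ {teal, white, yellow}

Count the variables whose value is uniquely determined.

The 8 variables draw from only 8 values {blue, brown, orange, purple, red, teal, white, yellow}, so each is used; only t_4 can be blue, hence t_4 = blue.
The 7 still-open variables draw from only 7 values {brown, orange, purple, red, teal, white, yellow}, so each is used; only t_1 can be purple, hence t_1 = purple.
Among the 6 still-open variables, red fits only t_3 (and all 6 values in {brown, orange, red, teal, white, yellow} must be used), so t_3 = red.
The 5 still-open variables together cover exactly {brown, orange, teal, white, yellow} — 5 values for 5 variables — and orange appears only in t_6's list, so t_6 = orange.
t_2 and t_5 share exactly the 2 values {brown, yellow}; by pigeonhole those values go to them, so strike brown, yellow from t_8.
Determined: t_1=purple, t_3=red, t_4=blue, t_6=orange. The other variables each still have more than one consistent value. That makes 4.

4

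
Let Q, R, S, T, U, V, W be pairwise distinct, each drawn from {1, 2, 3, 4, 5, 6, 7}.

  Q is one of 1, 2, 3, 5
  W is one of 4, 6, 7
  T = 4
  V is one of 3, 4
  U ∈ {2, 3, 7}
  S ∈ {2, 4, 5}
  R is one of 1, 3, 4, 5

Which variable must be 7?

T must be 4 (only option left). Eliminate 4 elsewhere: R, S, V, W.
V's domain is down to {3}, so V = 3. Strike 3 from Q, R, U.
The 5 still-open variables together cover exactly {1, 2, 5, 6, 7} — 5 values for 5 variables — and 6 appears only in W's list, so W = 6.
Among the 4 still-open variables, 7 fits only U (and all 4 values in {1, 2, 5, 7} must be used), so U = 7.

U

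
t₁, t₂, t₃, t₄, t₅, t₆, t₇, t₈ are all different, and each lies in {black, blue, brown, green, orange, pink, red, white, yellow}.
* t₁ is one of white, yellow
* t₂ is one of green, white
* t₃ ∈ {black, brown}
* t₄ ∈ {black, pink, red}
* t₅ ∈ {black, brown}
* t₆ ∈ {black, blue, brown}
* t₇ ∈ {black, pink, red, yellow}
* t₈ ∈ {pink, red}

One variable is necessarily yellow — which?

The 8 variables together cover exactly {black, blue, brown, green, pink, red, white, yellow} — 8 values for 8 variables — and blue appears only in t₆'s list, so t₆ = blue.
The 7 still-open variables together cover exactly {black, brown, green, pink, red, white, yellow} — 7 values for 7 variables — and green appears only in t₂'s list, so t₂ = green.
The 6 still-open variables draw from only 6 values {black, brown, pink, red, white, yellow}, so each is used; only t₁ can be white, hence t₁ = white.
Among the 5 still-open variables, yellow fits only t₇ (and all 5 values in {black, brown, pink, red, yellow} must be used), so t₇ = yellow.

t₇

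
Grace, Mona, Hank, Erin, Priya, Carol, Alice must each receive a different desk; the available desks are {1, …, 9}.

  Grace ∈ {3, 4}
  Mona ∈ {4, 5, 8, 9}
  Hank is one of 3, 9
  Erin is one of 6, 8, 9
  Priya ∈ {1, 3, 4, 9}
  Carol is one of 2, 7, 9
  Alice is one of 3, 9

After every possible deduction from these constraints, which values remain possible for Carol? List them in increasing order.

2, 7

Hank and Alice between them cover only {3, 9} — a naked pair. Remove those values from Grace, Mona, Erin, Priya, Carol.
Grace's domain is down to {4}, so Grace = 4. Strike 4 from Mona, Priya.
Priya has just one choice, so Priya = 1.
No further eliminations apply; Carol can still be any of 2, 7.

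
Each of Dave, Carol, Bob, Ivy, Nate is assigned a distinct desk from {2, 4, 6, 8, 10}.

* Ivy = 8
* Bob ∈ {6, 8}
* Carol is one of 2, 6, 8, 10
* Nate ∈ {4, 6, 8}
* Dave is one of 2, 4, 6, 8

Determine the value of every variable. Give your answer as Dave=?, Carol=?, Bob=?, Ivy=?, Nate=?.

Dave=2, Carol=10, Bob=6, Ivy=8, Nate=4

Ivy must be 8 (only option left). So Dave, Carol, Bob, Nate can't be 8.
Bob's domain is down to {6}, so Bob = 6. Eliminate 6 elsewhere: Dave, Carol, Nate.
That leaves Nate = 4. So Dave can't be 4.
Dave must be 2 (only option left). Strike 2 from Carol.
Carol has just one choice, so Carol = 10.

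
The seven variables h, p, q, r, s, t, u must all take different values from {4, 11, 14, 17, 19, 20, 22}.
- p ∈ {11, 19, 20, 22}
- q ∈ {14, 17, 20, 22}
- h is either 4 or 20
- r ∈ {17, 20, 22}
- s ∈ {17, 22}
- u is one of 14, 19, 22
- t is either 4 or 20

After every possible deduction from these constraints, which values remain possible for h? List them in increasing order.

4, 20

The 7 variables together cover exactly {4, 11, 14, 17, 19, 20, 22} — 7 values for 7 variables — and 11 appears only in p's list, so p = 11.
Among the 6 still-open variables, 19 fits only u (and all 6 values in {4, 14, 17, 19, 20, 22} must be used), so u = 19.
Among the 5 still-open variables, 14 fits only q (and all 5 values in {4, 14, 17, 20, 22} must be used), so q = 14.
h and t share exactly the 2 values {4, 20}; by pigeonhole those values go to them, so strike 4, 20 from r.
No further eliminations apply; h can still be any of 4, 20.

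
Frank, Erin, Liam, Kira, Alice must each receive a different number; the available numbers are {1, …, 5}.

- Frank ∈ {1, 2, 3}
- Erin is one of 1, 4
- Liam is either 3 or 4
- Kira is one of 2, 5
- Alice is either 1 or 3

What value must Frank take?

Among the 5 variables, 5 fits only Kira (and all 5 values in {1, 2, 3, 4, 5} must be used), so Kira = 5.
The 4 still-open variables together cover exactly {1, 2, 3, 4} — 4 values for 4 variables — and 2 appears only in Frank's list, so Frank = 2.

2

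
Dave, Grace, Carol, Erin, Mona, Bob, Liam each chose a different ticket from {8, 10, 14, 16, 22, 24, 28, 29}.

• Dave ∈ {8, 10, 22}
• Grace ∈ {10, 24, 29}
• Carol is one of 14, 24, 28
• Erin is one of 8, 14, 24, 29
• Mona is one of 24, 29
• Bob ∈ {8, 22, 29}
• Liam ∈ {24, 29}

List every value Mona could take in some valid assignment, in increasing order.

24, 29

The 7 variables together cover exactly {8, 10, 14, 22, 24, 28, 29} — 7 values for 7 variables — and 28 appears only in Carol's list, so Carol = 28.
Among the 6 still-open variables, 14 fits only Erin (and all 6 values in {8, 10, 14, 22, 24, 29} must be used), so Erin = 14.
The 2 variables Mona and Liam are confined to {24, 29}, which locks those values in; drop them from Grace, Bob.
That leaves Grace = 10. Remove 10 from Dave.
No further eliminations apply; Mona can still be any of 24, 29.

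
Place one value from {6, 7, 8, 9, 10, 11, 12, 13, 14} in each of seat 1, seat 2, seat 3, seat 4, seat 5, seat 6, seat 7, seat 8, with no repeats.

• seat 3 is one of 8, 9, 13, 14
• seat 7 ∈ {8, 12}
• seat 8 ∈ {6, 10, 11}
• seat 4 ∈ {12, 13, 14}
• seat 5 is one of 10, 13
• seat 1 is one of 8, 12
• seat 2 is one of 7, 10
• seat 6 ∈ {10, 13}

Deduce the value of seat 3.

9

The 2 variables seat 1 and seat 7 are confined to {8, 12}, which locks those values in; drop them from seat 3, seat 4.
The 2 variables seat 5 and seat 6 are confined to {10, 13}, which locks those values in; drop them from seat 2, seat 3, seat 4, seat 8.
That leaves seat 2 = 7.
seat 4 must be 14 (only option left). Strike 14 from seat 3.
So seat 3 = 9.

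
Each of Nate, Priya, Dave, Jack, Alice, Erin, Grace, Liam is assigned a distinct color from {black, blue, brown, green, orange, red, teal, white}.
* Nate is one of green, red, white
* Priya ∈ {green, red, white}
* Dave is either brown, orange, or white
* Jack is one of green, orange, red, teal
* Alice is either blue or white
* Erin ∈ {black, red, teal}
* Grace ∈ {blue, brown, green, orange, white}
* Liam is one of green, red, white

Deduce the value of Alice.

Among the 8 variables, black fits only Erin (and all 8 values in {black, blue, brown, green, orange, red, teal, white} must be used), so Erin = black.
The 7 still-open variables draw from only 7 values {blue, brown, green, orange, red, teal, white}, so each is used; only Jack can be teal, hence Jack = teal.
Nate, Priya, Liam between them cover only {green, red, white} — a naked triple. Remove those values from Dave, Alice, Grace.
So Alice = blue.

blue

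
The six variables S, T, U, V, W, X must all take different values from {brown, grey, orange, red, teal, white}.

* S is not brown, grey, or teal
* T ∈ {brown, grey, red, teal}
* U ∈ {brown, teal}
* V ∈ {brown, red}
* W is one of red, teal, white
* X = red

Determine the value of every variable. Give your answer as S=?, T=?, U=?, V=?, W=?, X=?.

S=orange, T=grey, U=teal, V=brown, W=white, X=red

X's domain is down to {red}, so X = red. Eliminate red elsewhere: S, T, V, W.
V's domain is down to {brown}, so V = brown. So T, U can't be brown.
U's domain is down to {teal}, so U = teal. So T, W can't be teal.
W has just one choice, so W = white. Remove white from S.
S has just one choice, so S = orange.
That leaves T = grey.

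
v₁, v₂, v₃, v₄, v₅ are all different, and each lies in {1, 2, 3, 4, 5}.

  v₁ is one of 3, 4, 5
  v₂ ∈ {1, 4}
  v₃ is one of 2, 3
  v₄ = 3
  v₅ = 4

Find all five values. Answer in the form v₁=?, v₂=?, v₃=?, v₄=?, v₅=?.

v₄ has just one choice, so v₄ = 3. So v₁, v₃ can't be 3.
v₅ must be 4 (only option left). So v₁, v₂ can't be 4.
v₁ must be 5 (only option left).
v₂ must be 1 (only option left).
That leaves v₃ = 2.

v₁=5, v₂=1, v₃=2, v₄=3, v₅=4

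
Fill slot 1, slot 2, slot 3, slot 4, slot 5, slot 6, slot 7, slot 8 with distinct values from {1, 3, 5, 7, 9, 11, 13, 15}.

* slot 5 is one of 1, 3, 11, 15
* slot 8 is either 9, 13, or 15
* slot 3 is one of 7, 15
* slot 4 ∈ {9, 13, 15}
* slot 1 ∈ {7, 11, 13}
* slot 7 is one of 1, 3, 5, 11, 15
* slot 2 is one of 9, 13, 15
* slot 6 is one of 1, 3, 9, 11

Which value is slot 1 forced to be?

The 8 variables together cover exactly {1, 3, 5, 7, 9, 11, 13, 15} — 8 values for 8 variables — and 5 appears only in slot 7's list, so slot 7 = 5.
slot 2, slot 4, slot 8 between them cover only {9, 13, 15} — a naked triple. Remove those values from slot 1, slot 3, slot 5, slot 6.
slot 3's domain is down to {7}, so slot 3 = 7. Remove 7 from slot 1.
So slot 1 = 11.

11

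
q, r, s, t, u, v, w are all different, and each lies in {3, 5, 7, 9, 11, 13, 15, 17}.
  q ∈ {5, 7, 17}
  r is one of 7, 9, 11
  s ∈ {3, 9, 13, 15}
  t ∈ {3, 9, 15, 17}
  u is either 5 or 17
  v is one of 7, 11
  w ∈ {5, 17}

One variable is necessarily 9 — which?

u and w between them cover only {5, 17} — a naked pair. Remove those values from q, t.
That leaves q = 7. Remove 7 from r, v.
v must be 11 (only option left). Eliminate 11 elsewhere: r.
So 9 goes to r.

r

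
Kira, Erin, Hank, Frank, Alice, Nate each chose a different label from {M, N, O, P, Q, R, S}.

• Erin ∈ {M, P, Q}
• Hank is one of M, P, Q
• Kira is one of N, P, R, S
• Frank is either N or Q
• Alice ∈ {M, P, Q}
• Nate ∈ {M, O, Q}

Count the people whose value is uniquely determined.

2

Erin, Hank, Alice between them cover only {M, P, Q} — a naked triple. Remove those values from Kira, Frank, Nate.
Frank has just one choice, so Frank = N. Eliminate N elsewhere: Kira.
Nate has just one choice, so Nate = O.
Determined: Frank=N, Nate=O. The other people each still have more than one consistent value. That makes 2.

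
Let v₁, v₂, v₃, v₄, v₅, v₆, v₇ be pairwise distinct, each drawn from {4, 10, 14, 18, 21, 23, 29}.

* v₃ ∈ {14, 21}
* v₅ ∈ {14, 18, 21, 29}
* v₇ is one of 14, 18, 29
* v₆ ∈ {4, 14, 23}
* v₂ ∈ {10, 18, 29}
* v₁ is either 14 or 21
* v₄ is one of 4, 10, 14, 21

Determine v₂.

10

The 7 variables together cover exactly {4, 10, 14, 18, 21, 23, 29} — 7 values for 7 variables — and 23 appears only in v₆'s list, so v₆ = 23.
Among the 6 still-open variables, 4 fits only v₄ (and all 6 values in {4, 10, 14, 18, 21, 29} must be used), so v₄ = 4.
The 5 still-open variables draw from only 5 values {10, 14, 18, 21, 29}, so each is used; only v₂ can be 10, hence v₂ = 10.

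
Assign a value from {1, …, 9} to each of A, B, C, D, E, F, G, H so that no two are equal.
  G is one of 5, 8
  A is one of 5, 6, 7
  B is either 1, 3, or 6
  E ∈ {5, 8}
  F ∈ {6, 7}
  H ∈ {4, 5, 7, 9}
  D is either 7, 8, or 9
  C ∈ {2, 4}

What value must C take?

2

The 2 variables E and G are confined to {5, 8}, which locks those values in; drop them from A, D, H.
A and F between them cover only {6, 7} — a naked pair. Remove those values from B, D, H.
That leaves D = 9. Strike 9 from H.
H has just one choice, so H = 4. Strike 4 from C.
So C = 2.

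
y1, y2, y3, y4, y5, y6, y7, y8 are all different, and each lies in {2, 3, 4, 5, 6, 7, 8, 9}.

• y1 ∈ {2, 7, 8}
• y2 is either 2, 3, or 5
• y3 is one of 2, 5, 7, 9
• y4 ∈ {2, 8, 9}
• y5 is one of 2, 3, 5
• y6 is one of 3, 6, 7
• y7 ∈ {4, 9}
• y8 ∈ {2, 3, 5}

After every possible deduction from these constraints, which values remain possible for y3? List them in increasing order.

7, 9

The 8 variables draw from only 8 values {2, 3, 4, 5, 6, 7, 8, 9}, so each is used; only y7 can be 4, hence y7 = 4.
The 7 still-open variables together cover exactly {2, 3, 5, 6, 7, 8, 9} — 7 values for 7 variables — and 6 appears only in y6's list, so y6 = 6.
y2, y5, y8 between them cover only {2, 3, 5} — a naked triple. Remove those values from y1, y3, y4.
No further eliminations apply; y3 can still be any of 7, 9.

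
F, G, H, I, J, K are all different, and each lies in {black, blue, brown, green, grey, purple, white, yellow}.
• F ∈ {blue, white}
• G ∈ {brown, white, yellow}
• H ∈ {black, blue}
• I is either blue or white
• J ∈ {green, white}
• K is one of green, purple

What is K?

purple

F and I between them cover only {blue, white} — a naked pair. Remove those values from G, H, J.
H must be black (only option left).
J must be green (only option left). Remove green from K.
So K = purple.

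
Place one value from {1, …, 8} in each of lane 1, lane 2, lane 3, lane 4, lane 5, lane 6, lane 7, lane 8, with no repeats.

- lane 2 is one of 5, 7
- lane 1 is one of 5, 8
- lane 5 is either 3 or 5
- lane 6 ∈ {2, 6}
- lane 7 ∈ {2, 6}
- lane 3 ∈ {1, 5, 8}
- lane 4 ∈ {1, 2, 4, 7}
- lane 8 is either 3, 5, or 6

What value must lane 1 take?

8

Among the 8 variables, 4 fits only lane 4 (and all 8 values in {1, 2, 3, 4, 5, 6, 7, 8} must be used), so lane 4 = 4.
The 7 still-open variables draw from only 7 values {1, 2, 3, 5, 6, 7, 8}, so each is used; only lane 3 can be 1, hence lane 3 = 1.
Among the 6 still-open variables, 7 fits only lane 2 (and all 6 values in {2, 3, 5, 6, 7, 8} must be used), so lane 2 = 7.
The 5 still-open variables draw from only 5 values {2, 3, 5, 6, 8}, so each is used; only lane 1 can be 8, hence lane 1 = 8.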